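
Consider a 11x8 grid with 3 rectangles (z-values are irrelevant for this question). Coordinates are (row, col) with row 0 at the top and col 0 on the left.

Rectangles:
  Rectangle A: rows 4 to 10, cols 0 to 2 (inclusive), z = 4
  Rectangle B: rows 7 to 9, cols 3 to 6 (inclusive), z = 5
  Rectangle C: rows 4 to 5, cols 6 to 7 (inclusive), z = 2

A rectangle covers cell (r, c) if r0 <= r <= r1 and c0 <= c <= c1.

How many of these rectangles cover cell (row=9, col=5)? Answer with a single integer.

Check cell (9,5):
  A: rows 4-10 cols 0-2 -> outside (col miss)
  B: rows 7-9 cols 3-6 -> covers
  C: rows 4-5 cols 6-7 -> outside (row miss)
Count covering = 1

Answer: 1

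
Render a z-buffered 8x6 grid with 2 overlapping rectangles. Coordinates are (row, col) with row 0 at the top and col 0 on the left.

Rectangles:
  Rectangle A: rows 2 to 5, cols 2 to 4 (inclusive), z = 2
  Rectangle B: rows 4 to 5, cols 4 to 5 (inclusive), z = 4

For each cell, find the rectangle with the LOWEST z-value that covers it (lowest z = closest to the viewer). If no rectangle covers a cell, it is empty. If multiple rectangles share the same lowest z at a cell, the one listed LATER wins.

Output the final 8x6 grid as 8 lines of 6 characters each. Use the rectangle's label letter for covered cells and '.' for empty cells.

......
......
..AAA.
..AAA.
..AAAB
..AAAB
......
......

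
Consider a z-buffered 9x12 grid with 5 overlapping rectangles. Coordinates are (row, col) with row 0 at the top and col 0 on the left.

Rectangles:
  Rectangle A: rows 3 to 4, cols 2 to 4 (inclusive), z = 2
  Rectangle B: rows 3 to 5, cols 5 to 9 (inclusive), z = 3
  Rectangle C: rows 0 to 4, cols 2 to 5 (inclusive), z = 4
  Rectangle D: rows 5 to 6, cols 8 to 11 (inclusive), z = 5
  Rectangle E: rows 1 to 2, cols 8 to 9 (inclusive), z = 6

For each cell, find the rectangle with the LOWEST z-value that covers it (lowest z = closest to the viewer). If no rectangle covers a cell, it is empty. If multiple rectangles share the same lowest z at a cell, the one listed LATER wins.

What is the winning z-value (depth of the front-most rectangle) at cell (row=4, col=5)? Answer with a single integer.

Check cell (4,5):
  A: rows 3-4 cols 2-4 -> outside (col miss)
  B: rows 3-5 cols 5-9 z=3 -> covers; best now B (z=3)
  C: rows 0-4 cols 2-5 z=4 -> covers; best now B (z=3)
  D: rows 5-6 cols 8-11 -> outside (row miss)
  E: rows 1-2 cols 8-9 -> outside (row miss)
Winner: B at z=3

Answer: 3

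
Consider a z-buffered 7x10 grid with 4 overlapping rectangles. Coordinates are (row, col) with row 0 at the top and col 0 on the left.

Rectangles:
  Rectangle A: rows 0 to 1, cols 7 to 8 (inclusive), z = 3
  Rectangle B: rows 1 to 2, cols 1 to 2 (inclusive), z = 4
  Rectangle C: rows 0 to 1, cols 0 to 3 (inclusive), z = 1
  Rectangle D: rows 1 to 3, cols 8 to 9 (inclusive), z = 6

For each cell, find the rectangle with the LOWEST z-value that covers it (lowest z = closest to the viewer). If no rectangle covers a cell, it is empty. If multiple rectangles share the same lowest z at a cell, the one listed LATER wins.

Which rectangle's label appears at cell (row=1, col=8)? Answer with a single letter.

Check cell (1,8):
  A: rows 0-1 cols 7-8 z=3 -> covers; best now A (z=3)
  B: rows 1-2 cols 1-2 -> outside (col miss)
  C: rows 0-1 cols 0-3 -> outside (col miss)
  D: rows 1-3 cols 8-9 z=6 -> covers; best now A (z=3)
Winner: A at z=3

Answer: A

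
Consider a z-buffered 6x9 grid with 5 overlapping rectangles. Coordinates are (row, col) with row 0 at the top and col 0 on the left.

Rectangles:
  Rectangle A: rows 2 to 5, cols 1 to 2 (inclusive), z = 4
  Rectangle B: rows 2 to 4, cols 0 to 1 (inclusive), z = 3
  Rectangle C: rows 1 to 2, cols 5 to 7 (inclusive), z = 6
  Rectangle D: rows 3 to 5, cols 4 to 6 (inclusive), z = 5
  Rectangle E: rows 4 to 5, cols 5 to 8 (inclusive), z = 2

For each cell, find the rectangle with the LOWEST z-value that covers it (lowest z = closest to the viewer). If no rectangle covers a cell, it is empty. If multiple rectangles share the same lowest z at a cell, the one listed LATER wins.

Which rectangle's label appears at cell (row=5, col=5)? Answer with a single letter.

Check cell (5,5):
  A: rows 2-5 cols 1-2 -> outside (col miss)
  B: rows 2-4 cols 0-1 -> outside (row miss)
  C: rows 1-2 cols 5-7 -> outside (row miss)
  D: rows 3-5 cols 4-6 z=5 -> covers; best now D (z=5)
  E: rows 4-5 cols 5-8 z=2 -> covers; best now E (z=2)
Winner: E at z=2

Answer: E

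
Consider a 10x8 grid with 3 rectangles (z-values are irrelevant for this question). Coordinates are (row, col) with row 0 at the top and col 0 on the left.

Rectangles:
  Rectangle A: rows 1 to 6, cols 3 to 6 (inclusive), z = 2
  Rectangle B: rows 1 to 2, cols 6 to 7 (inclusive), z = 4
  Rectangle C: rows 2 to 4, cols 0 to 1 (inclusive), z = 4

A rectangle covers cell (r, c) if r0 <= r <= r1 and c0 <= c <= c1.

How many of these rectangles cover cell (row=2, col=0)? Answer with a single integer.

Answer: 1

Derivation:
Check cell (2,0):
  A: rows 1-6 cols 3-6 -> outside (col miss)
  B: rows 1-2 cols 6-7 -> outside (col miss)
  C: rows 2-4 cols 0-1 -> covers
Count covering = 1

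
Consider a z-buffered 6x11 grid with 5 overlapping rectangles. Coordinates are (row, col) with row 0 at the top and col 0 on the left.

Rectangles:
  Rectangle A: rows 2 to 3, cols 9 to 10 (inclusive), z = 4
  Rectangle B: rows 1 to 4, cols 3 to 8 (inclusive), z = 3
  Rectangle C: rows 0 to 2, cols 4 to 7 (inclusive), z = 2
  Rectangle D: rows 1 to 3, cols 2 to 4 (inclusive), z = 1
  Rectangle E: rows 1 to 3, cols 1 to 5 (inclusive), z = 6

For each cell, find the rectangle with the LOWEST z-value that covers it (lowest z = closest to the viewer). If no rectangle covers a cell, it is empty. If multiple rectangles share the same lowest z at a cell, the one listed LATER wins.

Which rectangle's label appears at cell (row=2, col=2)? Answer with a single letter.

Answer: D

Derivation:
Check cell (2,2):
  A: rows 2-3 cols 9-10 -> outside (col miss)
  B: rows 1-4 cols 3-8 -> outside (col miss)
  C: rows 0-2 cols 4-7 -> outside (col miss)
  D: rows 1-3 cols 2-4 z=1 -> covers; best now D (z=1)
  E: rows 1-3 cols 1-5 z=6 -> covers; best now D (z=1)
Winner: D at z=1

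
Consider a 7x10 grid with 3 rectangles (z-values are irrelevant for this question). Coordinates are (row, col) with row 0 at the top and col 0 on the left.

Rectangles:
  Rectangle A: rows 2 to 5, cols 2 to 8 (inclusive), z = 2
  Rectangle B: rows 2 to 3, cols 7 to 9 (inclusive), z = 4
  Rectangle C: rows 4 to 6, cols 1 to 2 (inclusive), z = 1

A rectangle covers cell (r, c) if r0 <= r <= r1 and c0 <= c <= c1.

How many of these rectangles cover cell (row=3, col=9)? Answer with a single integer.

Check cell (3,9):
  A: rows 2-5 cols 2-8 -> outside (col miss)
  B: rows 2-3 cols 7-9 -> covers
  C: rows 4-6 cols 1-2 -> outside (row miss)
Count covering = 1

Answer: 1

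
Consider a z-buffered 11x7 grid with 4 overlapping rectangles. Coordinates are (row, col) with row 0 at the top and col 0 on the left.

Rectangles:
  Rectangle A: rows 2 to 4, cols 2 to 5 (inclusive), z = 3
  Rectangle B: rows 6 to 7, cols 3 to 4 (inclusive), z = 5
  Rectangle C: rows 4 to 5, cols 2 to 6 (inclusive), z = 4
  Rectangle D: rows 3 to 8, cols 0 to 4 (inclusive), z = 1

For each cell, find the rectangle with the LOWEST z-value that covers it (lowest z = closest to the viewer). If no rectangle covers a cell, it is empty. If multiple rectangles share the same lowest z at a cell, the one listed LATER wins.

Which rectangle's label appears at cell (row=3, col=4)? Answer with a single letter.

Check cell (3,4):
  A: rows 2-4 cols 2-5 z=3 -> covers; best now A (z=3)
  B: rows 6-7 cols 3-4 -> outside (row miss)
  C: rows 4-5 cols 2-6 -> outside (row miss)
  D: rows 3-8 cols 0-4 z=1 -> covers; best now D (z=1)
Winner: D at z=1

Answer: D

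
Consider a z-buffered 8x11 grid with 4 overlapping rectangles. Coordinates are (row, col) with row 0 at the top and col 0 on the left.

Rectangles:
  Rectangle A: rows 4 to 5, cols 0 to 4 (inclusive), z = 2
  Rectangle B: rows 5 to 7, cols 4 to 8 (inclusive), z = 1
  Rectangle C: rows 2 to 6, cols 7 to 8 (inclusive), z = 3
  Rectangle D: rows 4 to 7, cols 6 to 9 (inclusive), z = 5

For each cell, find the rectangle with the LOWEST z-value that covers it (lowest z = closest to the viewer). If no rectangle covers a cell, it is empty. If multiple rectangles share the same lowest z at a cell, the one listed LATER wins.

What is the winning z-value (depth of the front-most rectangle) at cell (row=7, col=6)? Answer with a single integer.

Answer: 1

Derivation:
Check cell (7,6):
  A: rows 4-5 cols 0-4 -> outside (row miss)
  B: rows 5-7 cols 4-8 z=1 -> covers; best now B (z=1)
  C: rows 2-6 cols 7-8 -> outside (row miss)
  D: rows 4-7 cols 6-9 z=5 -> covers; best now B (z=1)
Winner: B at z=1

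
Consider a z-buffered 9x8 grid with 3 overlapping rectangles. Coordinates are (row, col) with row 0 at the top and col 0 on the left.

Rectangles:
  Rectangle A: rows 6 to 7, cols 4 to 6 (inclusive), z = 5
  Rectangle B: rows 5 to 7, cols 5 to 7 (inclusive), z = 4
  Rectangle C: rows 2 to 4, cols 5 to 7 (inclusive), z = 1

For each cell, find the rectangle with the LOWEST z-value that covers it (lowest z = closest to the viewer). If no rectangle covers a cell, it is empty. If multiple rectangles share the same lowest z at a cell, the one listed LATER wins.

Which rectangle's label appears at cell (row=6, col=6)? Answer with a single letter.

Answer: B

Derivation:
Check cell (6,6):
  A: rows 6-7 cols 4-6 z=5 -> covers; best now A (z=5)
  B: rows 5-7 cols 5-7 z=4 -> covers; best now B (z=4)
  C: rows 2-4 cols 5-7 -> outside (row miss)
Winner: B at z=4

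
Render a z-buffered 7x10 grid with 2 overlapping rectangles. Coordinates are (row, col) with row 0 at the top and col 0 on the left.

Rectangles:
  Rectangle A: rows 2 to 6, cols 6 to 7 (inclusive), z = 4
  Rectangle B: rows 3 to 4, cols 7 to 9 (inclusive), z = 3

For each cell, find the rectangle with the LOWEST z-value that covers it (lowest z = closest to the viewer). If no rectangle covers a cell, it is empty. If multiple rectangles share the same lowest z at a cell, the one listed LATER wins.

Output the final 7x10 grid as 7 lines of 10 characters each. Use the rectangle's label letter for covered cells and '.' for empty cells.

..........
..........
......AA..
......ABBB
......ABBB
......AA..
......AA..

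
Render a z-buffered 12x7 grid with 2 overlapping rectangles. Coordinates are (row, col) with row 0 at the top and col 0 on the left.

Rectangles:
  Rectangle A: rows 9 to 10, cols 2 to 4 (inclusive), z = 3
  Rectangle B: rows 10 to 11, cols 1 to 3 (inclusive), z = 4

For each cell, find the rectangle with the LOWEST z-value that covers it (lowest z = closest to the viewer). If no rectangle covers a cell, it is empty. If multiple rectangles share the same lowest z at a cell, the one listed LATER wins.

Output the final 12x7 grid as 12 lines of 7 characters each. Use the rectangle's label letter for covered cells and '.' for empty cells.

.......
.......
.......
.......
.......
.......
.......
.......
.......
..AAA..
.BAAA..
.BBB...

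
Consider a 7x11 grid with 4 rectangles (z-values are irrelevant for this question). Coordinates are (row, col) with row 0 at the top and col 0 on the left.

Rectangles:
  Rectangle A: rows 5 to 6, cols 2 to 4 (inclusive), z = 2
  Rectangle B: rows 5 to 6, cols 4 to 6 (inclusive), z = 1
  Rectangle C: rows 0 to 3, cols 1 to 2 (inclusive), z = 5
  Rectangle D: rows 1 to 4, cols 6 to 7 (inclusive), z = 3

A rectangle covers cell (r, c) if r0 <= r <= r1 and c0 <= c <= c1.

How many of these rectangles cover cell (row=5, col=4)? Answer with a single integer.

Answer: 2

Derivation:
Check cell (5,4):
  A: rows 5-6 cols 2-4 -> covers
  B: rows 5-6 cols 4-6 -> covers
  C: rows 0-3 cols 1-2 -> outside (row miss)
  D: rows 1-4 cols 6-7 -> outside (row miss)
Count covering = 2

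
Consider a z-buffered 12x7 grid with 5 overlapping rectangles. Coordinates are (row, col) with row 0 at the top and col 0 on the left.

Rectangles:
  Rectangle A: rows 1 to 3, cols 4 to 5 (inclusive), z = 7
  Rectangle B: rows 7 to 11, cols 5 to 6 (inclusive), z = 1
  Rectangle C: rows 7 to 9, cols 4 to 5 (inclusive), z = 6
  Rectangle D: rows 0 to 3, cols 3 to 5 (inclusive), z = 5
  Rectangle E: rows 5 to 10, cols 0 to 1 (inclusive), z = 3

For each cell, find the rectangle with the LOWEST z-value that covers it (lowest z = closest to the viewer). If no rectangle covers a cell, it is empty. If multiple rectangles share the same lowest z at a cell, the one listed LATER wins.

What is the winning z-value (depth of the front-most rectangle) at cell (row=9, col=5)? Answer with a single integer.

Answer: 1

Derivation:
Check cell (9,5):
  A: rows 1-3 cols 4-5 -> outside (row miss)
  B: rows 7-11 cols 5-6 z=1 -> covers; best now B (z=1)
  C: rows 7-9 cols 4-5 z=6 -> covers; best now B (z=1)
  D: rows 0-3 cols 3-5 -> outside (row miss)
  E: rows 5-10 cols 0-1 -> outside (col miss)
Winner: B at z=1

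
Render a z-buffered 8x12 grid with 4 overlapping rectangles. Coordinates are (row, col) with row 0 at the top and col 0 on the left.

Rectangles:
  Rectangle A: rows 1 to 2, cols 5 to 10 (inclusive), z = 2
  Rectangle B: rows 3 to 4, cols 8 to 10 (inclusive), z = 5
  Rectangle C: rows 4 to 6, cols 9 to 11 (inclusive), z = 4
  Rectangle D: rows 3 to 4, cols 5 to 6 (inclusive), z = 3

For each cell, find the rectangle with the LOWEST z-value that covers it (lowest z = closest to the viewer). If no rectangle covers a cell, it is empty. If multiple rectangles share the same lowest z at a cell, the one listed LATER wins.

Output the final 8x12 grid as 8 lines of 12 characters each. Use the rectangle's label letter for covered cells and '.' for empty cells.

............
.....AAAAAA.
.....AAAAAA.
.....DD.BBB.
.....DD.BCCC
.........CCC
.........CCC
............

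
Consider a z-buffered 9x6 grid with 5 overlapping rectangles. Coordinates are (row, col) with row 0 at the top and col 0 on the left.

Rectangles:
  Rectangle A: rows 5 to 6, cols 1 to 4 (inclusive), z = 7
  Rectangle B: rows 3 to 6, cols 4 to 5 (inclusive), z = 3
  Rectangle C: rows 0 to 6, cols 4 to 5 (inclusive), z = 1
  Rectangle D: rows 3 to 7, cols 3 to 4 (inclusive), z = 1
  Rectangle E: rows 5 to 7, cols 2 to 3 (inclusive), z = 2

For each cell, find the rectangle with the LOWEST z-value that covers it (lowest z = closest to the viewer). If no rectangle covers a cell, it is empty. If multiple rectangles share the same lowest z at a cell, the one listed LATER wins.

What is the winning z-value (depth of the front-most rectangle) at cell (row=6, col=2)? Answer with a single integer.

Check cell (6,2):
  A: rows 5-6 cols 1-4 z=7 -> covers; best now A (z=7)
  B: rows 3-6 cols 4-5 -> outside (col miss)
  C: rows 0-6 cols 4-5 -> outside (col miss)
  D: rows 3-7 cols 3-4 -> outside (col miss)
  E: rows 5-7 cols 2-3 z=2 -> covers; best now E (z=2)
Winner: E at z=2

Answer: 2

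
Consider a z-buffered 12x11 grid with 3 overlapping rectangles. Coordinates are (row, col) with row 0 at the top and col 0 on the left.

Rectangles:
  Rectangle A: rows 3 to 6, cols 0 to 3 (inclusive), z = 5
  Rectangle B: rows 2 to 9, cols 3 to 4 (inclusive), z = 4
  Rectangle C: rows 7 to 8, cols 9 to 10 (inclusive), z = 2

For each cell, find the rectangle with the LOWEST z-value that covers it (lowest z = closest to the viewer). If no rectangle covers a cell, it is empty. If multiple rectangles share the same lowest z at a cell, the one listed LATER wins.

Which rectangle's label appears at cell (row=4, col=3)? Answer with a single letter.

Check cell (4,3):
  A: rows 3-6 cols 0-3 z=5 -> covers; best now A (z=5)
  B: rows 2-9 cols 3-4 z=4 -> covers; best now B (z=4)
  C: rows 7-8 cols 9-10 -> outside (row miss)
Winner: B at z=4

Answer: B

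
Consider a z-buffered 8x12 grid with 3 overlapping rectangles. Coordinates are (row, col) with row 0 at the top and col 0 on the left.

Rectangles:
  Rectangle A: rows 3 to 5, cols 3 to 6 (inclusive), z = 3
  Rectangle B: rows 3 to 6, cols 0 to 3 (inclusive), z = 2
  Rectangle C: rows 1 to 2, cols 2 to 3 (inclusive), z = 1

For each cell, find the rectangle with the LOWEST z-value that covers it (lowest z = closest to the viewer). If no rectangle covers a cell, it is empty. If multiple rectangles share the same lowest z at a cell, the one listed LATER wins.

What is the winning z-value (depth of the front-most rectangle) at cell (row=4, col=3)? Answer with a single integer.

Check cell (4,3):
  A: rows 3-5 cols 3-6 z=3 -> covers; best now A (z=3)
  B: rows 3-6 cols 0-3 z=2 -> covers; best now B (z=2)
  C: rows 1-2 cols 2-3 -> outside (row miss)
Winner: B at z=2

Answer: 2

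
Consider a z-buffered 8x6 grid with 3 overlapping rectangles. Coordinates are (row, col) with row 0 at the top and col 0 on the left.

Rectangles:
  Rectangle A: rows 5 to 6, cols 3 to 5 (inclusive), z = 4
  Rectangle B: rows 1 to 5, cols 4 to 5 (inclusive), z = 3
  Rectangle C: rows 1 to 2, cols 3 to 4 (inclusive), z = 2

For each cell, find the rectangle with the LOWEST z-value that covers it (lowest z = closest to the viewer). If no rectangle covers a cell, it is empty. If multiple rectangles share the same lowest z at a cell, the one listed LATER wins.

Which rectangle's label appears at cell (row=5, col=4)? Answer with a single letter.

Check cell (5,4):
  A: rows 5-6 cols 3-5 z=4 -> covers; best now A (z=4)
  B: rows 1-5 cols 4-5 z=3 -> covers; best now B (z=3)
  C: rows 1-2 cols 3-4 -> outside (row miss)
Winner: B at z=3

Answer: B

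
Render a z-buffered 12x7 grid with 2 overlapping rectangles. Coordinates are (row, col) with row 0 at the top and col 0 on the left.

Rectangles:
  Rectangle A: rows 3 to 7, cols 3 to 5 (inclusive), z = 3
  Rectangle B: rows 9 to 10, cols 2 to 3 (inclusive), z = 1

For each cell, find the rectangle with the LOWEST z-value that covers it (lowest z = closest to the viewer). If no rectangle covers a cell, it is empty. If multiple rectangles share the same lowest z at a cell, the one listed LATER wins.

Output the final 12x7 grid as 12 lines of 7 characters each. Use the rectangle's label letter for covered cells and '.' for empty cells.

.......
.......
.......
...AAA.
...AAA.
...AAA.
...AAA.
...AAA.
.......
..BB...
..BB...
.......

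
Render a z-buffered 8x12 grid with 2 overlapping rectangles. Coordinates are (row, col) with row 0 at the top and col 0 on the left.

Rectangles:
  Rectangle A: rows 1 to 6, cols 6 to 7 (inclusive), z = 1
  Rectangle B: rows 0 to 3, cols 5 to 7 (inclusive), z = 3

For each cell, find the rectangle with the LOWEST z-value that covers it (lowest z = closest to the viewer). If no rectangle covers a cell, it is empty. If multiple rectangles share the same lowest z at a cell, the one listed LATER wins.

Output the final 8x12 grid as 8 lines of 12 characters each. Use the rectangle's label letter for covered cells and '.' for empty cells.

.....BBB....
.....BAA....
.....BAA....
.....BAA....
......AA....
......AA....
......AA....
............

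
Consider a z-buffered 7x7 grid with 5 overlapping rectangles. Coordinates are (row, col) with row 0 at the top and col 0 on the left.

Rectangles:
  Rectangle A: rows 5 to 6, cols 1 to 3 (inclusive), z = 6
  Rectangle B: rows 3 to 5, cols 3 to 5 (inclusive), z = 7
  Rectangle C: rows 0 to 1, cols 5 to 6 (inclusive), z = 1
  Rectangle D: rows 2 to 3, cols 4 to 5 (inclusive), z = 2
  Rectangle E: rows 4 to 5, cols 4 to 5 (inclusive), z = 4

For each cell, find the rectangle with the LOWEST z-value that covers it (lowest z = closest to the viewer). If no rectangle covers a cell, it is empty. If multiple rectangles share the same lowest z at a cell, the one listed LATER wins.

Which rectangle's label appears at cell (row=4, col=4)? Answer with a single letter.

Check cell (4,4):
  A: rows 5-6 cols 1-3 -> outside (row miss)
  B: rows 3-5 cols 3-5 z=7 -> covers; best now B (z=7)
  C: rows 0-1 cols 5-6 -> outside (row miss)
  D: rows 2-3 cols 4-5 -> outside (row miss)
  E: rows 4-5 cols 4-5 z=4 -> covers; best now E (z=4)
Winner: E at z=4

Answer: E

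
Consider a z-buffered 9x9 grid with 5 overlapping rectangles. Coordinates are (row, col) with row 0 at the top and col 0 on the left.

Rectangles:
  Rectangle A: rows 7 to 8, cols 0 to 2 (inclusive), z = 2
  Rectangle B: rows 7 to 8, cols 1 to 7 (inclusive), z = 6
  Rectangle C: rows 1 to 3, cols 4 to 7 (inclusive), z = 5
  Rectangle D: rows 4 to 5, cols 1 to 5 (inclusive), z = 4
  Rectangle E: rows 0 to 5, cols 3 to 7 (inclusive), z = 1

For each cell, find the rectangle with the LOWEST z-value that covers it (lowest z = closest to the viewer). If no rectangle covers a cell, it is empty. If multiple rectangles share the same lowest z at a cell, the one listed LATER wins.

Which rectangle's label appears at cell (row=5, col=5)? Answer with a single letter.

Check cell (5,5):
  A: rows 7-8 cols 0-2 -> outside (row miss)
  B: rows 7-8 cols 1-7 -> outside (row miss)
  C: rows 1-3 cols 4-7 -> outside (row miss)
  D: rows 4-5 cols 1-5 z=4 -> covers; best now D (z=4)
  E: rows 0-5 cols 3-7 z=1 -> covers; best now E (z=1)
Winner: E at z=1

Answer: E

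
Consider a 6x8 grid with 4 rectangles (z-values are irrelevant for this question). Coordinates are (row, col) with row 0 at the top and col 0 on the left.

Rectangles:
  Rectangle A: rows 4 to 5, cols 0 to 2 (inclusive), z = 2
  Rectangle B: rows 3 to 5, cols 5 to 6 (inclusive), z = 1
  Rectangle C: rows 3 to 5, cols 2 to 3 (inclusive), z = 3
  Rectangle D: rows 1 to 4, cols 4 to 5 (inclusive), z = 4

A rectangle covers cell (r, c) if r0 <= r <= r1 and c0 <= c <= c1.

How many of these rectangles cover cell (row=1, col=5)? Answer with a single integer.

Check cell (1,5):
  A: rows 4-5 cols 0-2 -> outside (row miss)
  B: rows 3-5 cols 5-6 -> outside (row miss)
  C: rows 3-5 cols 2-3 -> outside (row miss)
  D: rows 1-4 cols 4-5 -> covers
Count covering = 1

Answer: 1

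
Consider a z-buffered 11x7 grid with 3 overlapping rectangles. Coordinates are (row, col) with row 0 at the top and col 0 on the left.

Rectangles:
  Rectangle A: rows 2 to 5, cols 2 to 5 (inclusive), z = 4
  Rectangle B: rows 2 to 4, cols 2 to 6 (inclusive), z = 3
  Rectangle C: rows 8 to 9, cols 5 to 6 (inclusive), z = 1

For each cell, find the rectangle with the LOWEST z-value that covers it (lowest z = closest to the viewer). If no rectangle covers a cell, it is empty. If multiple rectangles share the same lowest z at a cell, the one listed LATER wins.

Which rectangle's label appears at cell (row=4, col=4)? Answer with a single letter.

Check cell (4,4):
  A: rows 2-5 cols 2-5 z=4 -> covers; best now A (z=4)
  B: rows 2-4 cols 2-6 z=3 -> covers; best now B (z=3)
  C: rows 8-9 cols 5-6 -> outside (row miss)
Winner: B at z=3

Answer: B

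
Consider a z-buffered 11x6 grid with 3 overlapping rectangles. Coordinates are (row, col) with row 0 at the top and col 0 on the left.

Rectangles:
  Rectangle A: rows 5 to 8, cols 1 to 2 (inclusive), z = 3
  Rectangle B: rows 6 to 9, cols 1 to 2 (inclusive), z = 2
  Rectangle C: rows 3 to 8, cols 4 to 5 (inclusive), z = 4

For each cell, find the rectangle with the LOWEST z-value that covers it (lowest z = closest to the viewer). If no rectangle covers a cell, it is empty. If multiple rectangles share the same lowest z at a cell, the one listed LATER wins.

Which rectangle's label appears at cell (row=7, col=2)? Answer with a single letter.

Answer: B

Derivation:
Check cell (7,2):
  A: rows 5-8 cols 1-2 z=3 -> covers; best now A (z=3)
  B: rows 6-9 cols 1-2 z=2 -> covers; best now B (z=2)
  C: rows 3-8 cols 4-5 -> outside (col miss)
Winner: B at z=2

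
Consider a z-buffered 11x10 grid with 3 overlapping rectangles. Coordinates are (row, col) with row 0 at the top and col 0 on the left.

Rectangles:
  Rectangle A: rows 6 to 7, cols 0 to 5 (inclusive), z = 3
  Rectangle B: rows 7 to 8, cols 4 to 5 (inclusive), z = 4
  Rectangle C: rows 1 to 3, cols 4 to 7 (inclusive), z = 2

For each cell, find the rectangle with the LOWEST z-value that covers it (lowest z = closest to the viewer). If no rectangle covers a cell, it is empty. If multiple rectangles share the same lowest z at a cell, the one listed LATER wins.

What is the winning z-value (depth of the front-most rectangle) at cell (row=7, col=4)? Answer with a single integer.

Answer: 3

Derivation:
Check cell (7,4):
  A: rows 6-7 cols 0-5 z=3 -> covers; best now A (z=3)
  B: rows 7-8 cols 4-5 z=4 -> covers; best now A (z=3)
  C: rows 1-3 cols 4-7 -> outside (row miss)
Winner: A at z=3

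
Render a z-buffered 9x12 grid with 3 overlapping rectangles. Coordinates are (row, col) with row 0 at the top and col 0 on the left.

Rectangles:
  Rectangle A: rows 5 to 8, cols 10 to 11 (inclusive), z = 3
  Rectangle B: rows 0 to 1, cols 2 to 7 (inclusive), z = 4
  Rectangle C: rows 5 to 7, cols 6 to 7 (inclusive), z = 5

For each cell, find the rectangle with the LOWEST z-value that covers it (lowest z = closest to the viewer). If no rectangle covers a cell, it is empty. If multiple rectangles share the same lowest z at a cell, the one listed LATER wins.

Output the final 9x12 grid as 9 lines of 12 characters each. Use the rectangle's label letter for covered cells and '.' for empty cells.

..BBBBBB....
..BBBBBB....
............
............
............
......CC..AA
......CC..AA
......CC..AA
..........AA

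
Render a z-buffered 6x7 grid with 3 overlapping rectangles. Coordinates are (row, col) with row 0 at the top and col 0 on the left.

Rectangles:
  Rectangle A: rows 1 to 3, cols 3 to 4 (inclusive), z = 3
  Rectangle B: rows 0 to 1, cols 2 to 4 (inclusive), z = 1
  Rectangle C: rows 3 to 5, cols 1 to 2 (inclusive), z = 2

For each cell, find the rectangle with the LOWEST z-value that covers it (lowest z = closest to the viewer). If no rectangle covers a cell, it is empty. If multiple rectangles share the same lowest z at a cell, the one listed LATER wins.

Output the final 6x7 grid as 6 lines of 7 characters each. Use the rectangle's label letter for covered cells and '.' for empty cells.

..BBB..
..BBB..
...AA..
.CCAA..
.CC....
.CC....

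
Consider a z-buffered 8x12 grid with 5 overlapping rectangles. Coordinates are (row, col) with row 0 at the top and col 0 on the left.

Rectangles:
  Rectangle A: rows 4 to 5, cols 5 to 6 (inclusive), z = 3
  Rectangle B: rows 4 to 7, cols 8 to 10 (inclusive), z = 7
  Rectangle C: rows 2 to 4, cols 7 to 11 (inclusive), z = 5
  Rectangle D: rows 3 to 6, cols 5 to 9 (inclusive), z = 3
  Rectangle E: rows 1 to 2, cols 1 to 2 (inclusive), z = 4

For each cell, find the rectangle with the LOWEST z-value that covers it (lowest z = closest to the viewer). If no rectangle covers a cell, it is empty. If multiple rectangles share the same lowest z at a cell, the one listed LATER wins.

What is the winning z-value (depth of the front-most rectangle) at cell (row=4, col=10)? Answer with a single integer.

Answer: 5

Derivation:
Check cell (4,10):
  A: rows 4-5 cols 5-6 -> outside (col miss)
  B: rows 4-7 cols 8-10 z=7 -> covers; best now B (z=7)
  C: rows 2-4 cols 7-11 z=5 -> covers; best now C (z=5)
  D: rows 3-6 cols 5-9 -> outside (col miss)
  E: rows 1-2 cols 1-2 -> outside (row miss)
Winner: C at z=5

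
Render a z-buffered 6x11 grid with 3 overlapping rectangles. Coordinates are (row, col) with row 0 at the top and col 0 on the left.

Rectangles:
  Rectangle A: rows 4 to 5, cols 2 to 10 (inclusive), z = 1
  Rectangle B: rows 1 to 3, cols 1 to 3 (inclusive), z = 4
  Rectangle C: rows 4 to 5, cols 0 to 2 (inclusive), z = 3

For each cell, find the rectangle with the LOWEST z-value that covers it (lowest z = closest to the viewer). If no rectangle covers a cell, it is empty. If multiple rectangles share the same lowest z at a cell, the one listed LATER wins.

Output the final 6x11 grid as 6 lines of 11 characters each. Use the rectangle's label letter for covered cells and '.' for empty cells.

...........
.BBB.......
.BBB.......
.BBB.......
CCAAAAAAAAA
CCAAAAAAAAA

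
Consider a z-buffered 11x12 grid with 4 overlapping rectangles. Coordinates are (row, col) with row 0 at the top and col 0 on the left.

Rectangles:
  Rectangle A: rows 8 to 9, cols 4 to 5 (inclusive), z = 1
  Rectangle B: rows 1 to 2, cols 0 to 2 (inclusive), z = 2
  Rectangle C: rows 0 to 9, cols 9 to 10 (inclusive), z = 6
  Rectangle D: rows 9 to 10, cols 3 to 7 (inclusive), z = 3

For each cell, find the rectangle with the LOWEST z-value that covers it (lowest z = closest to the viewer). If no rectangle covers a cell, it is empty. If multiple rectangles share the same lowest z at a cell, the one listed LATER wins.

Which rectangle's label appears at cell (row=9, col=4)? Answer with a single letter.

Answer: A

Derivation:
Check cell (9,4):
  A: rows 8-9 cols 4-5 z=1 -> covers; best now A (z=1)
  B: rows 1-2 cols 0-2 -> outside (row miss)
  C: rows 0-9 cols 9-10 -> outside (col miss)
  D: rows 9-10 cols 3-7 z=3 -> covers; best now A (z=1)
Winner: A at z=1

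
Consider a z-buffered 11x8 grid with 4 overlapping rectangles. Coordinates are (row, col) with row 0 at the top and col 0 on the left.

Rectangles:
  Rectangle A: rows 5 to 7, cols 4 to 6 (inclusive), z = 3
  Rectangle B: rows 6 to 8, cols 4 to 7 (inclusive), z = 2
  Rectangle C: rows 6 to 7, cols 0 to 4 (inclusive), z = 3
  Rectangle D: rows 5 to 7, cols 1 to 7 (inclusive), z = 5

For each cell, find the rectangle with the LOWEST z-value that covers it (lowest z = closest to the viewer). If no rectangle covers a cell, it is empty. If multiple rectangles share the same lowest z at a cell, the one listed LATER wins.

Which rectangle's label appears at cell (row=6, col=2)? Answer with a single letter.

Check cell (6,2):
  A: rows 5-7 cols 4-6 -> outside (col miss)
  B: rows 6-8 cols 4-7 -> outside (col miss)
  C: rows 6-7 cols 0-4 z=3 -> covers; best now C (z=3)
  D: rows 5-7 cols 1-7 z=5 -> covers; best now C (z=3)
Winner: C at z=3

Answer: C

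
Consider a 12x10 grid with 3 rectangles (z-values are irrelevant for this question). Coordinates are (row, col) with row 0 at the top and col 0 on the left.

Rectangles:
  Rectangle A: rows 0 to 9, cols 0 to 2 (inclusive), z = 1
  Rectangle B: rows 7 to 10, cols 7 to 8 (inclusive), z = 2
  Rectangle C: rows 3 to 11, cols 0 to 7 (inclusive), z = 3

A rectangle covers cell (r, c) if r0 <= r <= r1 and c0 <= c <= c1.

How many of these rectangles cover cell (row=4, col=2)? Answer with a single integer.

Check cell (4,2):
  A: rows 0-9 cols 0-2 -> covers
  B: rows 7-10 cols 7-8 -> outside (row miss)
  C: rows 3-11 cols 0-7 -> covers
Count covering = 2

Answer: 2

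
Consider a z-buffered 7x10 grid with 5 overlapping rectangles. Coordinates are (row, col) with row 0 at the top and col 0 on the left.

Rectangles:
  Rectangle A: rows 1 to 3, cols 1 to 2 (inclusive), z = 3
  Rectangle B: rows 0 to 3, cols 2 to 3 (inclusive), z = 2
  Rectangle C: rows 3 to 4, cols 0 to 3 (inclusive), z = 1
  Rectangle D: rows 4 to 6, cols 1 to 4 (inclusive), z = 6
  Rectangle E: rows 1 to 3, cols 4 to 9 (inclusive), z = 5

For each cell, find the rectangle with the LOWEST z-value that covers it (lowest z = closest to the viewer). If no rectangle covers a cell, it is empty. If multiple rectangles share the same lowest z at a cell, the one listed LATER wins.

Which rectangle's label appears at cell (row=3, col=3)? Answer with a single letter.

Check cell (3,3):
  A: rows 1-3 cols 1-2 -> outside (col miss)
  B: rows 0-3 cols 2-3 z=2 -> covers; best now B (z=2)
  C: rows 3-4 cols 0-3 z=1 -> covers; best now C (z=1)
  D: rows 4-6 cols 1-4 -> outside (row miss)
  E: rows 1-3 cols 4-9 -> outside (col miss)
Winner: C at z=1

Answer: C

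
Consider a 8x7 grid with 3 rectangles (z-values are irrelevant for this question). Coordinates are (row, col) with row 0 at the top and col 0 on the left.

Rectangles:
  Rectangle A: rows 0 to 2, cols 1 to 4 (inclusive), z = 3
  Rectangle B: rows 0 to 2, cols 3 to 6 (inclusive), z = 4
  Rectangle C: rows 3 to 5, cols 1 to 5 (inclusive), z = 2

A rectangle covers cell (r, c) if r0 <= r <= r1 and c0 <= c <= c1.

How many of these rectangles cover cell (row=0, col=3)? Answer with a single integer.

Check cell (0,3):
  A: rows 0-2 cols 1-4 -> covers
  B: rows 0-2 cols 3-6 -> covers
  C: rows 3-5 cols 1-5 -> outside (row miss)
Count covering = 2

Answer: 2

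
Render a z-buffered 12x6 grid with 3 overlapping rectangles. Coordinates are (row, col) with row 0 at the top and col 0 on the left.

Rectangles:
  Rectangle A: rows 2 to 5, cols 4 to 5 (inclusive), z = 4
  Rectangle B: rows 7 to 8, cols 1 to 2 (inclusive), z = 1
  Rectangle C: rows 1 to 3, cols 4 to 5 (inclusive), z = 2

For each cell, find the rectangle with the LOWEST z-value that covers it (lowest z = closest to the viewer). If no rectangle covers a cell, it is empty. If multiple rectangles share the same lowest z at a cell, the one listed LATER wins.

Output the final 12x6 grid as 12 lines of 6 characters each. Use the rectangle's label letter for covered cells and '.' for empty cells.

......
....CC
....CC
....CC
....AA
....AA
......
.BB...
.BB...
......
......
......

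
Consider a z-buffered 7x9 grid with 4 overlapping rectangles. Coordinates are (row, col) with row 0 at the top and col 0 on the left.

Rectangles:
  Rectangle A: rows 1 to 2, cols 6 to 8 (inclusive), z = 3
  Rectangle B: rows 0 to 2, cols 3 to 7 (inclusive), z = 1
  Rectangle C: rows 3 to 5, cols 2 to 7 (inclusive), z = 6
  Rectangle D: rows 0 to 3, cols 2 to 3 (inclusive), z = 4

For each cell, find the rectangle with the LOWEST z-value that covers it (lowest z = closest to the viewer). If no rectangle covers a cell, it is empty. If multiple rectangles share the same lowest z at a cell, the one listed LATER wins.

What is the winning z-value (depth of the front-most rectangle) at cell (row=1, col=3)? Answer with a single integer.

Check cell (1,3):
  A: rows 1-2 cols 6-8 -> outside (col miss)
  B: rows 0-2 cols 3-7 z=1 -> covers; best now B (z=1)
  C: rows 3-5 cols 2-7 -> outside (row miss)
  D: rows 0-3 cols 2-3 z=4 -> covers; best now B (z=1)
Winner: B at z=1

Answer: 1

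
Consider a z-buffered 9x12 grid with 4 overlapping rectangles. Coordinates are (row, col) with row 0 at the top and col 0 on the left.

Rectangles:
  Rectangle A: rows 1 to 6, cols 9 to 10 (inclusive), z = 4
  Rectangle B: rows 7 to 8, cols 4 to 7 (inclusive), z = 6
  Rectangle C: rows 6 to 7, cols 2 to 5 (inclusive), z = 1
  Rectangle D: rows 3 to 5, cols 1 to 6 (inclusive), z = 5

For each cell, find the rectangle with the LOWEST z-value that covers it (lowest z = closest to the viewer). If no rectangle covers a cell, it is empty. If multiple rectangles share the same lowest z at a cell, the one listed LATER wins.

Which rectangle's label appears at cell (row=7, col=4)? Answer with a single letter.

Answer: C

Derivation:
Check cell (7,4):
  A: rows 1-6 cols 9-10 -> outside (row miss)
  B: rows 7-8 cols 4-7 z=6 -> covers; best now B (z=6)
  C: rows 6-7 cols 2-5 z=1 -> covers; best now C (z=1)
  D: rows 3-5 cols 1-6 -> outside (row miss)
Winner: C at z=1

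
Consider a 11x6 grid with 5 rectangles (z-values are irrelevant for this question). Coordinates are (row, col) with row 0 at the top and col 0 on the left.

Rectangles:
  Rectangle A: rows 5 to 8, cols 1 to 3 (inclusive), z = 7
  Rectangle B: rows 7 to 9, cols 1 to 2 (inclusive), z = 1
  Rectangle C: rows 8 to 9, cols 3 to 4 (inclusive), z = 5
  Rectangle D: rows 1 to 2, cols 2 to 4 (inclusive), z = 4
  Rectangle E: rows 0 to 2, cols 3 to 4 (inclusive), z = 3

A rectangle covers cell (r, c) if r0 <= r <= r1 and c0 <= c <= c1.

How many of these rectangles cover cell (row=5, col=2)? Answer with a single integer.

Check cell (5,2):
  A: rows 5-8 cols 1-3 -> covers
  B: rows 7-9 cols 1-2 -> outside (row miss)
  C: rows 8-9 cols 3-4 -> outside (row miss)
  D: rows 1-2 cols 2-4 -> outside (row miss)
  E: rows 0-2 cols 3-4 -> outside (row miss)
Count covering = 1

Answer: 1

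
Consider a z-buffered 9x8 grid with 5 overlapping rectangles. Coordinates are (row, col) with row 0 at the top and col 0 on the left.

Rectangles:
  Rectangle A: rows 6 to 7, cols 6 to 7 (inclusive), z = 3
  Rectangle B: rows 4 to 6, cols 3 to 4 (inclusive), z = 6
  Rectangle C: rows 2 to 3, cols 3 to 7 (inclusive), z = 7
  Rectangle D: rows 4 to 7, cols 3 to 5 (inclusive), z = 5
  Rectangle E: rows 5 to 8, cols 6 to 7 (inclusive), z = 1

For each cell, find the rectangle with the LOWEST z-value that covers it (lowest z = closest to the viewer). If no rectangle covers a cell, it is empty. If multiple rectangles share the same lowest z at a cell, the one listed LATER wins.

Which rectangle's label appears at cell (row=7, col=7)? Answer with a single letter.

Answer: E

Derivation:
Check cell (7,7):
  A: rows 6-7 cols 6-7 z=3 -> covers; best now A (z=3)
  B: rows 4-6 cols 3-4 -> outside (row miss)
  C: rows 2-3 cols 3-7 -> outside (row miss)
  D: rows 4-7 cols 3-5 -> outside (col miss)
  E: rows 5-8 cols 6-7 z=1 -> covers; best now E (z=1)
Winner: E at z=1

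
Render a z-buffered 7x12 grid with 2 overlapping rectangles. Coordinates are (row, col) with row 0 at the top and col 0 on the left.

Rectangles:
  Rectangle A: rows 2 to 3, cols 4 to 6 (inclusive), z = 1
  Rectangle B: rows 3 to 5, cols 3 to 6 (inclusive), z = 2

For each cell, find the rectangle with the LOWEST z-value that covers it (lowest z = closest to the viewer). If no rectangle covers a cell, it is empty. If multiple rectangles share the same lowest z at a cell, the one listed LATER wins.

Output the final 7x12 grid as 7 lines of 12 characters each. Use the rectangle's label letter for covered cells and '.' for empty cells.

............
............
....AAA.....
...BAAA.....
...BBBB.....
...BBBB.....
............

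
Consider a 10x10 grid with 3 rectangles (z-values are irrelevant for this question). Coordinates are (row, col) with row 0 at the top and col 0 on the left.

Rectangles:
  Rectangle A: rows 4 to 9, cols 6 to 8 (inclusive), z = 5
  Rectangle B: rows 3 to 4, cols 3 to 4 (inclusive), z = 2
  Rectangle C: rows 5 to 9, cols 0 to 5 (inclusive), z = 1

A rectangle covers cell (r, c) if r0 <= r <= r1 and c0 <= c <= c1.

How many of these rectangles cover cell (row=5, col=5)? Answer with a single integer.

Check cell (5,5):
  A: rows 4-9 cols 6-8 -> outside (col miss)
  B: rows 3-4 cols 3-4 -> outside (row miss)
  C: rows 5-9 cols 0-5 -> covers
Count covering = 1

Answer: 1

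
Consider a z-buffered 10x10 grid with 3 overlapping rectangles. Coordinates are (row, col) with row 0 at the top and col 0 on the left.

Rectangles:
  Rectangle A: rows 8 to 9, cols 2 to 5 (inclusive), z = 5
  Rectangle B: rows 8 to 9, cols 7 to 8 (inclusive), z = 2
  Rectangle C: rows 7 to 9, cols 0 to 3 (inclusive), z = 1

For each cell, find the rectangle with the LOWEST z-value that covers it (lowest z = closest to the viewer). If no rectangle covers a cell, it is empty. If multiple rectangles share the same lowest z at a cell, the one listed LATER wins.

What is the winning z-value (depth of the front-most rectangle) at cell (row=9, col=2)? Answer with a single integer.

Answer: 1

Derivation:
Check cell (9,2):
  A: rows 8-9 cols 2-5 z=5 -> covers; best now A (z=5)
  B: rows 8-9 cols 7-8 -> outside (col miss)
  C: rows 7-9 cols 0-3 z=1 -> covers; best now C (z=1)
Winner: C at z=1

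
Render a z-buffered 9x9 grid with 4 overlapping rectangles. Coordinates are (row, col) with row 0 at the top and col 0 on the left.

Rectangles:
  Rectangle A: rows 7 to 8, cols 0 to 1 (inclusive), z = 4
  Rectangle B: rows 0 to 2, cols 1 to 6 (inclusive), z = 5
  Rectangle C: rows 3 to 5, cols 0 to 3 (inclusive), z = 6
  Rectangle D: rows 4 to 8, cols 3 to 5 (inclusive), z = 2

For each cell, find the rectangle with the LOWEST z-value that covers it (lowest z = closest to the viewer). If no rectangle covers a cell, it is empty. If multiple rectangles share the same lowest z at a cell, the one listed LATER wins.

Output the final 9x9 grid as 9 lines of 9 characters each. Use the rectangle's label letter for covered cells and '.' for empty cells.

.BBBBBB..
.BBBBBB..
.BBBBBB..
CCCC.....
CCCDDD...
CCCDDD...
...DDD...
AA.DDD...
AA.DDD...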